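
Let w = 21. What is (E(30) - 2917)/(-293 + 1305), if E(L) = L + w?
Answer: -1433/506 ≈ -2.8320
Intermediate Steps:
E(L) = 21 + L (E(L) = L + 21 = 21 + L)
(E(30) - 2917)/(-293 + 1305) = ((21 + 30) - 2917)/(-293 + 1305) = (51 - 2917)/1012 = -2866*1/1012 = -1433/506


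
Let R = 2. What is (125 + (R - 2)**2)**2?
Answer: 15625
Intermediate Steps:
(125 + (R - 2)**2)**2 = (125 + (2 - 2)**2)**2 = (125 + 0**2)**2 = (125 + 0)**2 = 125**2 = 15625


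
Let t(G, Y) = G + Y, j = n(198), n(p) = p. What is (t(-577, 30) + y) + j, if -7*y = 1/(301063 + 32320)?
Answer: -814454670/2333681 ≈ -349.00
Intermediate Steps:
j = 198
y = -1/2333681 (y = -1/(7*(301063 + 32320)) = -⅐/333383 = -⅐*1/333383 = -1/2333681 ≈ -4.2851e-7)
(t(-577, 30) + y) + j = ((-577 + 30) - 1/2333681) + 198 = (-547 - 1/2333681) + 198 = -1276523508/2333681 + 198 = -814454670/2333681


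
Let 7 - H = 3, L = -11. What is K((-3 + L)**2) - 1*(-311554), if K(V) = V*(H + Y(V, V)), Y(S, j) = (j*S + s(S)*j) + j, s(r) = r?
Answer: 15409826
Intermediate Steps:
H = 4 (H = 7 - 1*3 = 7 - 3 = 4)
Y(S, j) = j + 2*S*j (Y(S, j) = (j*S + S*j) + j = (S*j + S*j) + j = 2*S*j + j = j + 2*S*j)
K(V) = V*(4 + V*(1 + 2*V))
K((-3 + L)**2) - 1*(-311554) = (-3 - 11)**2*(4 + (-3 - 11)**2*(1 + 2*(-3 - 11)**2)) - 1*(-311554) = (-14)**2*(4 + (-14)**2*(1 + 2*(-14)**2)) + 311554 = 196*(4 + 196*(1 + 2*196)) + 311554 = 196*(4 + 196*(1 + 392)) + 311554 = 196*(4 + 196*393) + 311554 = 196*(4 + 77028) + 311554 = 196*77032 + 311554 = 15098272 + 311554 = 15409826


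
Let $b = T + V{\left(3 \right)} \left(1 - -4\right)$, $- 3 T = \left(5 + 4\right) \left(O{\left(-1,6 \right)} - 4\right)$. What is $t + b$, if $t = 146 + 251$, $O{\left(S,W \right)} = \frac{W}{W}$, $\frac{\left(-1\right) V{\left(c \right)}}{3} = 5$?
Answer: $331$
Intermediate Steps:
$V{\left(c \right)} = -15$ ($V{\left(c \right)} = \left(-3\right) 5 = -15$)
$O{\left(S,W \right)} = 1$
$T = 9$ ($T = - \frac{\left(5 + 4\right) \left(1 - 4\right)}{3} = - \frac{9 \left(-3\right)}{3} = \left(- \frac{1}{3}\right) \left(-27\right) = 9$)
$b = -66$ ($b = 9 - 15 \left(1 - -4\right) = 9 - 15 \left(1 + 4\right) = 9 - 75 = -66$)
$t = 397$
$t + b = 397 - 66 = 331$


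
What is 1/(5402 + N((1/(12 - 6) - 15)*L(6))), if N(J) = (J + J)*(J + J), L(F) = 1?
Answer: 9/56539 ≈ 0.00015918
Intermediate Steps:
N(J) = 4*J² (N(J) = (2*J)*(2*J) = 4*J²)
1/(5402 + N((1/(12 - 6) - 15)*L(6))) = 1/(5402 + 4*((1/(12 - 6) - 15)*1)²) = 1/(5402 + 4*((1/6 - 15)*1)²) = 1/(5402 + 4*((⅙ - 15)*1)²) = 1/(5402 + 4*(-89/6*1)²) = 1/(5402 + 4*(-89/6)²) = 1/(5402 + 4*(7921/36)) = 1/(5402 + 7921/9) = 1/(56539/9) = 9/56539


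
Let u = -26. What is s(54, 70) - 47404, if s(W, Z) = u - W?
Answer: -47484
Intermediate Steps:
s(W, Z) = -26 - W
s(54, 70) - 47404 = (-26 - 1*54) - 47404 = (-26 - 54) - 47404 = -80 - 47404 = -47484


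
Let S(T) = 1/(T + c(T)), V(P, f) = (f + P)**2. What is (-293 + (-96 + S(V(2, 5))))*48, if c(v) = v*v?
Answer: -22873176/1225 ≈ -18672.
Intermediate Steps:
c(v) = v**2
V(P, f) = (P + f)**2
S(T) = 1/(T + T**2)
(-293 + (-96 + S(V(2, 5))))*48 = (-293 + (-96 + 1/(((2 + 5)**2)*(1 + (2 + 5)**2))))*48 = (-293 + (-96 + 1/((7**2)*(1 + 7**2))))*48 = (-293 + (-96 + 1/(49*(1 + 49))))*48 = (-293 + (-96 + (1/49)/50))*48 = (-293 + (-96 + (1/49)*(1/50)))*48 = (-293 + (-96 + 1/2450))*48 = (-293 - 235199/2450)*48 = -953049/2450*48 = -22873176/1225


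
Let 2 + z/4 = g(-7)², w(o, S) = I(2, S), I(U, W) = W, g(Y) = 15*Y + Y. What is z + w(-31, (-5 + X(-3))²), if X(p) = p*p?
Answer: 50184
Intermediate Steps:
X(p) = p²
g(Y) = 16*Y
w(o, S) = S
z = 50168 (z = -8 + 4*(16*(-7))² = -8 + 4*(-112)² = -8 + 4*12544 = -8 + 50176 = 50168)
z + w(-31, (-5 + X(-3))²) = 50168 + (-5 + (-3)²)² = 50168 + (-5 + 9)² = 50168 + 4² = 50168 + 16 = 50184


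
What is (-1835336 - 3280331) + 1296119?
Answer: -3819548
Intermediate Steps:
(-1835336 - 3280331) + 1296119 = -5115667 + 1296119 = -3819548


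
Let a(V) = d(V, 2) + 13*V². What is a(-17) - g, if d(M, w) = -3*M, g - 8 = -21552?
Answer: 25352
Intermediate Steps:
g = -21544 (g = 8 - 21552 = -21544)
a(V) = -3*V + 13*V²
a(-17) - g = -17*(-3 + 13*(-17)) - 1*(-21544) = -17*(-3 - 221) + 21544 = -17*(-224) + 21544 = 3808 + 21544 = 25352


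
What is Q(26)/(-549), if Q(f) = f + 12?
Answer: -38/549 ≈ -0.069217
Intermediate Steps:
Q(f) = 12 + f
Q(26)/(-549) = (12 + 26)/(-549) = 38*(-1/549) = -38/549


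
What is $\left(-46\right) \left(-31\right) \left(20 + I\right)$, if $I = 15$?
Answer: $49910$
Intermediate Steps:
$\left(-46\right) \left(-31\right) \left(20 + I\right) = \left(-46\right) \left(-31\right) \left(20 + 15\right) = 1426 \cdot 35 = 49910$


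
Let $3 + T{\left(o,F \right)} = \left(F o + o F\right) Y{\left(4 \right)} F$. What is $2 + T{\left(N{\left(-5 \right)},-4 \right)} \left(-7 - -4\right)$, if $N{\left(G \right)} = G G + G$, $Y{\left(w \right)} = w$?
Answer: $-7669$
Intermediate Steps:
$N{\left(G \right)} = G + G^{2}$ ($N{\left(G \right)} = G^{2} + G = G + G^{2}$)
$T{\left(o,F \right)} = -3 + 8 o F^{2}$ ($T{\left(o,F \right)} = -3 + \left(F o + o F\right) 4 F = -3 + \left(F o + F o\right) 4 F = -3 + 2 F o 4 F = -3 + 8 F o F = -3 + 8 o F^{2}$)
$2 + T{\left(N{\left(-5 \right)},-4 \right)} \left(-7 - -4\right) = 2 + \left(-3 + 8 \left(- 5 \left(1 - 5\right)\right) \left(-4\right)^{2}\right) \left(-7 - -4\right) = 2 + \left(-3 + 8 \left(\left(-5\right) \left(-4\right)\right) 16\right) \left(-7 + 4\right) = 2 + \left(-3 + 8 \cdot 20 \cdot 16\right) \left(-3\right) = 2 + \left(-3 + 2560\right) \left(-3\right) = 2 + 2557 \left(-3\right) = 2 - 7671 = -7669$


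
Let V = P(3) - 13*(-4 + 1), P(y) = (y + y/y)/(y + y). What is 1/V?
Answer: 3/119 ≈ 0.025210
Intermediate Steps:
P(y) = (1 + y)/(2*y) (P(y) = (y + 1)/((2*y)) = (1 + y)*(1/(2*y)) = (1 + y)/(2*y))
V = 119/3 (V = (½)*(1 + 3)/3 - 13*(-4 + 1) = (½)*(⅓)*4 - 13*(-3) = ⅔ + 39 = 119/3 ≈ 39.667)
1/V = 1/(119/3) = 3/119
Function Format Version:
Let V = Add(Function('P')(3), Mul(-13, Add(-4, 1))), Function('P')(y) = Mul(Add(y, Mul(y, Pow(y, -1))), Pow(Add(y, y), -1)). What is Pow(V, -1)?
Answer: Rational(3, 119) ≈ 0.025210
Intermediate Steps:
Function('P')(y) = Mul(Rational(1, 2), Pow(y, -1), Add(1, y)) (Function('P')(y) = Mul(Add(y, 1), Pow(Mul(2, y), -1)) = Mul(Add(1, y), Mul(Rational(1, 2), Pow(y, -1))) = Mul(Rational(1, 2), Pow(y, -1), Add(1, y)))
V = Rational(119, 3) (V = Add(Mul(Rational(1, 2), Pow(3, -1), Add(1, 3)), Mul(-13, Add(-4, 1))) = Add(Mul(Rational(1, 2), Rational(1, 3), 4), Mul(-13, -3)) = Add(Rational(2, 3), 39) = Rational(119, 3) ≈ 39.667)
Pow(V, -1) = Pow(Rational(119, 3), -1) = Rational(3, 119)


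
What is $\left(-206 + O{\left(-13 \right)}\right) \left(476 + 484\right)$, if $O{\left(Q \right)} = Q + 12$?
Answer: $-198720$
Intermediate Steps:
$O{\left(Q \right)} = 12 + Q$
$\left(-206 + O{\left(-13 \right)}\right) \left(476 + 484\right) = \left(-206 + \left(12 - 13\right)\right) \left(476 + 484\right) = \left(-206 - 1\right) 960 = \left(-207\right) 960 = -198720$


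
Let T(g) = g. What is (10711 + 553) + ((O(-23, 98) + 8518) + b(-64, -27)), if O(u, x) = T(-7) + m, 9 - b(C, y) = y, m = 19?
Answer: 19830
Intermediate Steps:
b(C, y) = 9 - y
O(u, x) = 12 (O(u, x) = -7 + 19 = 12)
(10711 + 553) + ((O(-23, 98) + 8518) + b(-64, -27)) = (10711 + 553) + ((12 + 8518) + (9 - 1*(-27))) = 11264 + (8530 + (9 + 27)) = 11264 + (8530 + 36) = 11264 + 8566 = 19830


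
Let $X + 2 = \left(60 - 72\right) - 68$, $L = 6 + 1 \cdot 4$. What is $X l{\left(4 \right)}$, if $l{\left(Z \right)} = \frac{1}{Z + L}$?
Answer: $- \frac{41}{7} \approx -5.8571$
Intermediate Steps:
$L = 10$ ($L = 6 + 4 = 10$)
$l{\left(Z \right)} = \frac{1}{10 + Z}$ ($l{\left(Z \right)} = \frac{1}{Z + 10} = \frac{1}{10 + Z}$)
$X = -82$ ($X = -2 + \left(\left(60 - 72\right) - 68\right) = -2 - 80 = -82$)
$X l{\left(4 \right)} = - \frac{82}{10 + 4} = - \frac{82}{14} = \left(-82\right) \frac{1}{14} = - \frac{41}{7}$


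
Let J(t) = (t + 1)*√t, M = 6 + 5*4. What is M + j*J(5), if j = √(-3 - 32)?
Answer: 26 + 30*I*√7 ≈ 26.0 + 79.373*I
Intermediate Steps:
j = I*√35 (j = √(-35) = I*√35 ≈ 5.9161*I)
M = 26 (M = 6 + 20 = 26)
J(t) = √t*(1 + t) (J(t) = (1 + t)*√t = √t*(1 + t))
M + j*J(5) = 26 + (I*√35)*(√5*(1 + 5)) = 26 + (I*√35)*(√5*6) = 26 + (I*√35)*(6*√5) = 26 + 30*I*√7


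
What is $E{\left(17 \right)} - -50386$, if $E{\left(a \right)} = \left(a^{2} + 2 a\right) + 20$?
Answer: $50729$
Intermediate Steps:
$E{\left(a \right)} = 20 + a^{2} + 2 a$
$E{\left(17 \right)} - -50386 = \left(20 + 17^{2} + 2 \cdot 17\right) - -50386 = \left(20 + 289 + 34\right) + 50386 = 343 + 50386 = 50729$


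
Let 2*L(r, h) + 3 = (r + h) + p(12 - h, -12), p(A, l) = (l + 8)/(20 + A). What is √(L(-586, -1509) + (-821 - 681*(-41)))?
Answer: √61862811649/1541 ≈ 161.40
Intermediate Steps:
p(A, l) = (8 + l)/(20 + A)
L(r, h) = -3/2 + h/2 + r/2 - 2/(32 - h) (L(r, h) = -3/2 + ((r + h) + (8 - 12)/(20 + (12 - h)))/2 = -3/2 + ((h + r) - 4/(32 - h))/2 = -3/2 + (h + r - 4/(32 - h))/2 = -3/2 + (h/2 + r/2 - 2/(32 - h)) = -3/2 + h/2 + r/2 - 2/(32 - h))
√(L(-586, -1509) + (-821 - 681*(-41))) = √((4 + (-32 - 1509)*(-3 - 1509 - 586))/(2*(-32 - 1509)) + (-821 - 681*(-41))) = √((½)*(4 - 1541*(-2098))/(-1541) + (-821 + 27921)) = √((½)*(-1/1541)*(4 + 3233018) + 27100) = √((½)*(-1/1541)*3233022 + 27100) = √(-1616511/1541 + 27100) = √(40144589/1541) = √61862811649/1541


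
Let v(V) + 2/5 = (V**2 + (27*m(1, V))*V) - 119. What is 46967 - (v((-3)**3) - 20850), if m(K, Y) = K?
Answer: 339682/5 ≈ 67936.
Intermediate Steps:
v(V) = -597/5 + V**2 + 27*V (v(V) = -2/5 + ((V**2 + (27*1)*V) - 119) = -2/5 + ((V**2 + 27*V) - 119) = -2/5 + (-119 + V**2 + 27*V) = -597/5 + V**2 + 27*V)
46967 - (v((-3)**3) - 20850) = 46967 - ((-597/5 + ((-3)**3)**2 + 27*(-3)**3) - 20850) = 46967 - ((-597/5 + (-27)**2 + 27*(-27)) - 20850) = 46967 - ((-597/5 + 729 - 729) - 20850) = 46967 - (-597/5 - 20850) = 46967 - 1*(-104847/5) = 46967 + 104847/5 = 339682/5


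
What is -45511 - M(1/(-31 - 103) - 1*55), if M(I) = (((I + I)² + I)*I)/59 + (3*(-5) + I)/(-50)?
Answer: -15207227661014/443625425 ≈ -34279.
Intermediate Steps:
M(I) = 3/10 - I/50 + I*(I + 4*I²)/59 (M(I) = (((2*I)² + I)*I)*(1/59) + (-15 + I)*(-1/50) = ((4*I² + I)*I)*(1/59) + (3/10 - I/50) = ((I + 4*I²)*I)*(1/59) + (3/10 - I/50) = (I*(I + 4*I²))*(1/59) + (3/10 - I/50) = I*(I + 4*I²)/59 + (3/10 - I/50) = 3/10 - I/50 + I*(I + 4*I²)/59)
-45511 - M(1/(-31 - 103) - 1*55) = -45511 - (3/10 - (1/(-31 - 103) - 1*55)/50 + (1/(-31 - 103) - 1*55)²/59 + 4*(1/(-31 - 103) - 1*55)³/59) = -45511 - (3/10 - (1/(-134) - 55)/50 + (1/(-134) - 55)²/59 + 4*(1/(-134) - 55)³/59) = -45511 - (3/10 - (-1/134 - 55)/50 + (-1/134 - 55)²/59 + 4*(-1/134 - 55)³/59) = -45511 - (3/10 - 1/50*(-7371/134) + (-7371/134)²/59 + 4*(-7371/134)³/59) = -45511 - (3/10 + 7371/6700 + (1/59)*(54331641/17956) + (4/59)*(-400478525811/2406104)) = -45511 - (3/10 + 7371/6700 + 54331641/1059404 - 400478525811/35490034) = -45511 - 1*(-4982609056161/443625425) = -45511 + 4982609056161/443625425 = -15207227661014/443625425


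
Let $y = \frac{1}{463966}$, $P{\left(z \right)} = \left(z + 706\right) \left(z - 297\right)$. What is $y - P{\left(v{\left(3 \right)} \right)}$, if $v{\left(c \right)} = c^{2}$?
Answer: $\frac{95539878721}{463966} \approx 2.0592 \cdot 10^{5}$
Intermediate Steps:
$P{\left(z \right)} = \left(-297 + z\right) \left(706 + z\right)$ ($P{\left(z \right)} = \left(706 + z\right) \left(-297 + z\right) = \left(-297 + z\right) \left(706 + z\right)$)
$y = \frac{1}{463966} \approx 2.1553 \cdot 10^{-6}$
$y - P{\left(v{\left(3 \right)} \right)} = \frac{1}{463966} - \left(-209682 + \left(3^{2}\right)^{2} + 409 \cdot 3^{2}\right) = \frac{1}{463966} - \left(-209682 + 9^{2} + 409 \cdot 9\right) = \frac{1}{463966} - \left(-209682 + 81 + 3681\right) = \frac{1}{463966} - -205920 = \frac{1}{463966} + 205920 = \frac{95539878721}{463966}$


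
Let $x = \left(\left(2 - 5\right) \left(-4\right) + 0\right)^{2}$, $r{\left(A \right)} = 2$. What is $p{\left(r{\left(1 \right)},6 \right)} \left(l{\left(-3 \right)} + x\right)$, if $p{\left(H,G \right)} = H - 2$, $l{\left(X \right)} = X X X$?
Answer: $0$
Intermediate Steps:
$x = 144$ ($x = \left(\left(-3\right) \left(-4\right) + 0\right)^{2} = \left(12 + 0\right)^{2} = 12^{2} = 144$)
$l{\left(X \right)} = X^{3}$ ($l{\left(X \right)} = X^{2} X = X^{3}$)
$p{\left(H,G \right)} = -2 + H$
$p{\left(r{\left(1 \right)},6 \right)} \left(l{\left(-3 \right)} + x\right) = \left(-2 + 2\right) \left(\left(-3\right)^{3} + 144\right) = 0 \left(-27 + 144\right) = 0 \cdot 117 = 0$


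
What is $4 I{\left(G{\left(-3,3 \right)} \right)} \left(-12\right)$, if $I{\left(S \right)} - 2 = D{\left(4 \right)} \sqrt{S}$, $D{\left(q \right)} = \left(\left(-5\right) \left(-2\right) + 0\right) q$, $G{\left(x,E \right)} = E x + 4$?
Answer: $-96 - 1920 i \sqrt{5} \approx -96.0 - 4293.3 i$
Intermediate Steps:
$G{\left(x,E \right)} = 4 + E x$
$D{\left(q \right)} = 10 q$ ($D{\left(q \right)} = \left(10 + 0\right) q = 10 q$)
$I{\left(S \right)} = 2 + 40 \sqrt{S}$ ($I{\left(S \right)} = 2 + 10 \cdot 4 \sqrt{S} = 2 + 40 \sqrt{S}$)
$4 I{\left(G{\left(-3,3 \right)} \right)} \left(-12\right) = 4 \left(2 + 40 \sqrt{4 + 3 \left(-3\right)}\right) \left(-12\right) = 4 \left(2 + 40 \sqrt{4 - 9}\right) \left(-12\right) = 4 \left(2 + 40 \sqrt{-5}\right) \left(-12\right) = 4 \left(2 + 40 i \sqrt{5}\right) \left(-12\right) = \left(8 + 160 i \sqrt{5}\right) \left(-12\right) = -96 - 1920 i \sqrt{5}$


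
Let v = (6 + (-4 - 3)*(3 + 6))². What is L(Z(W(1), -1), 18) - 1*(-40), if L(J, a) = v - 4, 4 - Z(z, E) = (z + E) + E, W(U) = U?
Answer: 3285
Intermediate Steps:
Z(z, E) = 4 - z - 2*E (Z(z, E) = 4 - ((z + E) + E) = 4 - ((E + z) + E) = 4 - (z + 2*E) = 4 + (-z - 2*E) = 4 - z - 2*E)
v = 3249 (v = (6 - 7*9)² = (6 - 63)² = (-57)² = 3249)
L(J, a) = 3245 (L(J, a) = 3249 - 4 = 3245)
L(Z(W(1), -1), 18) - 1*(-40) = 3245 - 1*(-40) = 3245 + 40 = 3285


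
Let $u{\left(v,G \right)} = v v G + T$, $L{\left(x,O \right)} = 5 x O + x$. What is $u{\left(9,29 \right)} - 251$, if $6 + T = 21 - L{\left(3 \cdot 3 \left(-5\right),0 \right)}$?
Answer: $2158$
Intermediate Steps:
$L{\left(x,O \right)} = x + 5 O x$ ($L{\left(x,O \right)} = 5 O x + x = x + 5 O x$)
$T = 60$ ($T = -6 - \left(-21 + 3 \cdot 3 \left(-5\right) \left(1 + 5 \cdot 0\right)\right) = -6 - \left(-21 + 9 \left(-5\right) \left(1 + 0\right)\right) = -6 - \left(-21 - 45\right) = -6 + \left(21 - -45\right) = -6 + \left(21 + 45\right) = -6 + 66 = 60$)
$u{\left(v,G \right)} = 60 + G v^{2}$ ($u{\left(v,G \right)} = v v G + 60 = v^{2} G + 60 = G v^{2} + 60 = 60 + G v^{2}$)
$u{\left(9,29 \right)} - 251 = \left(60 + 29 \cdot 9^{2}\right) - 251 = \left(60 + 29 \cdot 81\right) - 251 = \left(60 + 2349\right) - 251 = 2409 - 251 = 2158$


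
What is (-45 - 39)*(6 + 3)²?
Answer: -6804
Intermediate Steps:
(-45 - 39)*(6 + 3)² = -84*9² = -84*81 = -6804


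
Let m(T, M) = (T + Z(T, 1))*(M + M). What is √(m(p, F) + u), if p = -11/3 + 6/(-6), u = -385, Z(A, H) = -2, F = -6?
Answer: I*√305 ≈ 17.464*I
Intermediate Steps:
p = -14/3 (p = -11*⅓ + 6*(-⅙) = -11/3 - 1 = -14/3 ≈ -4.6667)
m(T, M) = 2*M*(-2 + T) (m(T, M) = (T - 2)*(M + M) = (-2 + T)*(2*M) = 2*M*(-2 + T))
√(m(p, F) + u) = √(2*(-6)*(-2 - 14/3) - 385) = √(2*(-6)*(-20/3) - 385) = √(80 - 385) = √(-305) = I*√305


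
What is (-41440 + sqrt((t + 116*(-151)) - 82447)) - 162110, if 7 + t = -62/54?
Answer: -203550 + I*sqrt(8097663)/9 ≈ -2.0355e+5 + 316.18*I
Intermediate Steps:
t = -220/27 (t = -7 - 62/54 = -7 - 62*1/54 = -7 - 31/27 = -220/27 ≈ -8.1481)
(-41440 + sqrt((t + 116*(-151)) - 82447)) - 162110 = (-41440 + sqrt((-220/27 + 116*(-151)) - 82447)) - 162110 = (-41440 + sqrt((-220/27 - 17516) - 82447)) - 162110 = (-41440 + sqrt(-473152/27 - 82447)) - 162110 = (-41440 + sqrt(-2699221/27)) - 162110 = (-41440 + I*sqrt(8097663)/9) - 162110 = -203550 + I*sqrt(8097663)/9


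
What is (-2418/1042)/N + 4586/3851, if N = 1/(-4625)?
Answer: 21535737181/2006371 ≈ 10734.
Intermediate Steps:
N = -1/4625 ≈ -0.00021622
(-2418/1042)/N + 4586/3851 = (-2418/1042)/(-1/4625) + 4586/3851 = -2418*1/1042*(-4625) + 4586*(1/3851) = -1209/521*(-4625) + 4586/3851 = 5591625/521 + 4586/3851 = 21535737181/2006371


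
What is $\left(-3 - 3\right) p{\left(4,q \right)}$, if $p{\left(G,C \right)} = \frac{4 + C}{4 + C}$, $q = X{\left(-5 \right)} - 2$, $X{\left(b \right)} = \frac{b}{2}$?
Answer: $-6$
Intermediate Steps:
$X{\left(b \right)} = \frac{b}{2}$ ($X{\left(b \right)} = b \frac{1}{2} = \frac{b}{2}$)
$q = - \frac{9}{2}$ ($q = \frac{1}{2} \left(-5\right) - 2 = - \frac{5}{2} - 2 = - \frac{9}{2} \approx -4.5$)
$p{\left(G,C \right)} = 1$
$\left(-3 - 3\right) p{\left(4,q \right)} = \left(-3 - 3\right) 1 = \left(-6\right) 1 = -6$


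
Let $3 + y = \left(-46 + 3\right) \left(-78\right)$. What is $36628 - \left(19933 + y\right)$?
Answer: $13344$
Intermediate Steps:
$y = 3351$ ($y = -3 + \left(-46 + 3\right) \left(-78\right) = -3 - -3354 = -3 + 3354 = 3351$)
$36628 - \left(19933 + y\right) = 36628 - \left(19933 + 3351\right) = 36628 - 23284 = 13344$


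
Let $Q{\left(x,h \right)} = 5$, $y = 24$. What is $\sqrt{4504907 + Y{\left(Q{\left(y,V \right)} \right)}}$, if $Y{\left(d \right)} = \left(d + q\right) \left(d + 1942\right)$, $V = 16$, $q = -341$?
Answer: $\sqrt{3850715} \approx 1962.3$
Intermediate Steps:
$Y{\left(d \right)} = \left(-341 + d\right) \left(1942 + d\right)$ ($Y{\left(d \right)} = \left(d - 341\right) \left(d + 1942\right) = \left(-341 + d\right) \left(1942 + d\right)$)
$\sqrt{4504907 + Y{\left(Q{\left(y,V \right)} \right)}} = \sqrt{4504907 + \left(-662222 + 5^{2} + 1601 \cdot 5\right)} = \sqrt{4504907 + \left(-662222 + 25 + 8005\right)} = \sqrt{4504907 - 654192} = \sqrt{3850715}$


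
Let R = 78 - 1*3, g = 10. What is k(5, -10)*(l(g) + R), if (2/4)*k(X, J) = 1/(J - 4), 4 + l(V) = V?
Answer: -81/7 ≈ -11.571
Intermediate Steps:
l(V) = -4 + V
k(X, J) = 2/(-4 + J) (k(X, J) = 2/(J - 4) = 2/(-4 + J))
R = 75 (R = 78 - 3 = 75)
k(5, -10)*(l(g) + R) = (2/(-4 - 10))*((-4 + 10) + 75) = (2/(-14))*(6 + 75) = (2*(-1/14))*81 = -⅐*81 = -81/7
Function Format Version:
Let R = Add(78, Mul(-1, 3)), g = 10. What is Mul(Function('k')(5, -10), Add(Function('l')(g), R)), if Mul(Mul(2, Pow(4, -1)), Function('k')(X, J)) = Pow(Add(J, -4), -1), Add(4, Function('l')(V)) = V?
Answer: Rational(-81, 7) ≈ -11.571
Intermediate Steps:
Function('l')(V) = Add(-4, V)
Function('k')(X, J) = Mul(2, Pow(Add(-4, J), -1)) (Function('k')(X, J) = Mul(2, Pow(Add(J, -4), -1)) = Mul(2, Pow(Add(-4, J), -1)))
R = 75 (R = Add(78, -3) = 75)
Mul(Function('k')(5, -10), Add(Function('l')(g), R)) = Mul(Mul(2, Pow(Add(-4, -10), -1)), Add(Add(-4, 10), 75)) = Mul(Mul(2, Pow(-14, -1)), Add(6, 75)) = Mul(Mul(2, Rational(-1, 14)), 81) = Mul(Rational(-1, 7), 81) = Rational(-81, 7)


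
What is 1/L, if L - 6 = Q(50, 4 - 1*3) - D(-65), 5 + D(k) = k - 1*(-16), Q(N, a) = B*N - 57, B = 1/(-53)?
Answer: 53/109 ≈ 0.48624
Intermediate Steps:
B = -1/53 ≈ -0.018868
Q(N, a) = -57 - N/53 (Q(N, a) = -N/53 - 57 = -57 - N/53)
D(k) = 11 + k (D(k) = -5 + (k - 1*(-16)) = -5 + (k + 16) = -5 + (16 + k) = 11 + k)
L = 109/53 (L = 6 + ((-57 - 1/53*50) - (11 - 65)) = 6 + ((-57 - 50/53) - 1*(-54)) = 6 + (-3071/53 + 54) = 6 - 209/53 = 109/53 ≈ 2.0566)
1/L = 1/(109/53) = 53/109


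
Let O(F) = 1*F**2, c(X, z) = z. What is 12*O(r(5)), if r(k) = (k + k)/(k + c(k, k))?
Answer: 12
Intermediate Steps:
r(k) = 1 (r(k) = (k + k)/(k + k) = (2*k)/((2*k)) = (2*k)*(1/(2*k)) = 1)
O(F) = F**2
12*O(r(5)) = 12*1**2 = 12*1 = 12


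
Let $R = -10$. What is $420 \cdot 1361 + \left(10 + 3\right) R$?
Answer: $571490$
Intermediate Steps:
$420 \cdot 1361 + \left(10 + 3\right) R = 420 \cdot 1361 + \left(10 + 3\right) \left(-10\right) = 571620 + 13 \left(-10\right) = 571620 - 130 = 571490$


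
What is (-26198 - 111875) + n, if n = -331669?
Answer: -469742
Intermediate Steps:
(-26198 - 111875) + n = (-26198 - 111875) - 331669 = -138073 - 331669 = -469742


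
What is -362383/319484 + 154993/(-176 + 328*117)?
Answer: 8918688253/3051072200 ≈ 2.9231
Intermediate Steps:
-362383/319484 + 154993/(-176 + 328*117) = -362383*1/319484 + 154993/(-176 + 38376) = -362383/319484 + 154993/38200 = 8918688253/3051072200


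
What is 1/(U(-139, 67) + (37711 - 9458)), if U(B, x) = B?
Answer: 1/28114 ≈ 3.5569e-5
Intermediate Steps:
1/(U(-139, 67) + (37711 - 9458)) = 1/(-139 + (37711 - 9458)) = 1/(-139 + 28253) = 1/28114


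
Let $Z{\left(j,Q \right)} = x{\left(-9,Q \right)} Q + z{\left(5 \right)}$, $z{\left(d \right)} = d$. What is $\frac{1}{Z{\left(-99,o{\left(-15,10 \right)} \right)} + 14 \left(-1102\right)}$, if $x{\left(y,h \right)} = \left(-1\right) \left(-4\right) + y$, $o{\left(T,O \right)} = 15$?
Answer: $- \frac{1}{15498} \approx -6.4524 \cdot 10^{-5}$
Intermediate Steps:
$x{\left(y,h \right)} = 4 + y$
$Z{\left(j,Q \right)} = 5 - 5 Q$ ($Z{\left(j,Q \right)} = \left(4 - 9\right) Q + 5 = - 5 Q + 5 = 5 - 5 Q$)
$\frac{1}{Z{\left(-99,o{\left(-15,10 \right)} \right)} + 14 \left(-1102\right)} = \frac{1}{\left(5 - 75\right) + 14 \left(-1102\right)} = \frac{1}{\left(5 - 75\right) - 15428} = \frac{1}{-70 - 15428} = \frac{1}{-15498} = - \frac{1}{15498}$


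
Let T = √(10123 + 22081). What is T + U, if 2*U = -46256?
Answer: -23128 + 2*√8051 ≈ -22949.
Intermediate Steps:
U = -23128 (U = (½)*(-46256) = -23128)
T = 2*√8051 (T = √32204 = 2*√8051 ≈ 179.45)
T + U = 2*√8051 - 23128 = -23128 + 2*√8051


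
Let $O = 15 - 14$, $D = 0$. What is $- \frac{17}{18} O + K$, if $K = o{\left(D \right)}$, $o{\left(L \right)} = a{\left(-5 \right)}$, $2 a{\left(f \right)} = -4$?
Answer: $- \frac{53}{18} \approx -2.9444$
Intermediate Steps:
$O = 1$
$a{\left(f \right)} = -2$ ($a{\left(f \right)} = \frac{1}{2} \left(-4\right) = -2$)
$o{\left(L \right)} = -2$
$K = -2$
$- \frac{17}{18} O + K = - \frac{17}{18} \cdot 1 - 2 = \left(-17\right) \frac{1}{18} \cdot 1 - 2 = \left(- \frac{17}{18}\right) 1 - 2 = - \frac{17}{18} - 2 = - \frac{53}{18}$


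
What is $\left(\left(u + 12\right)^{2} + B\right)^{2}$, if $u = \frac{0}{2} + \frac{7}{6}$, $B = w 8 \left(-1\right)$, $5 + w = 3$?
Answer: $\frac{46471489}{1296} \approx 35858.0$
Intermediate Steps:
$w = -2$ ($w = -5 + 3 = -2$)
$B = 16$ ($B = \left(-2\right) 8 \left(-1\right) = \left(-16\right) \left(-1\right) = 16$)
$u = \frac{7}{6}$ ($u = 0 \cdot \frac{1}{2} + 7 \cdot \frac{1}{6} = 0 + \frac{7}{6} = \frac{7}{6} \approx 1.1667$)
$\left(\left(u + 12\right)^{2} + B\right)^{2} = \left(\left(\frac{7}{6} + 12\right)^{2} + 16\right)^{2} = \left(\left(\frac{79}{6}\right)^{2} + 16\right)^{2} = \left(\frac{6241}{36} + 16\right)^{2} = \left(\frac{6817}{36}\right)^{2} = \frac{46471489}{1296}$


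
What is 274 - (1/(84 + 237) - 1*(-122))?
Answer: 48791/321 ≈ 152.00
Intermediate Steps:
274 - (1/(84 + 237) - 1*(-122)) = 274 - (1/321 + 122) = 274 - 1*39163/321 = 274 - 39163/321 = 48791/321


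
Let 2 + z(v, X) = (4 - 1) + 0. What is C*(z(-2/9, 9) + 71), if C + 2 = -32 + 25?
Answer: -648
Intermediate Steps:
z(v, X) = 1 (z(v, X) = -2 + ((4 - 1) + 0) = -2 + (3 + 0) = -2 + 3 = 1)
C = -9 (C = -2 + (-32 + 25) = -2 - 7 = -9)
C*(z(-2/9, 9) + 71) = -9*(1 + 71) = -9*72 = -648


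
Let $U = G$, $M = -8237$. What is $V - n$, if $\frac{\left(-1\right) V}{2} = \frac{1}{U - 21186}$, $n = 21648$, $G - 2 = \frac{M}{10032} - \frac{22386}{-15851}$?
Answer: $- \frac{6629261168141040}{306229730093} \approx -21648.0$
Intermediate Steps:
$G = \frac{37458739}{14456112}$ ($G = 2 - \left(- \frac{22386}{15851} + \frac{8237}{10032}\right) = 2 - - \frac{8546515}{14456112} = 2 + \left(- \frac{8237}{10032} + \frac{22386}{15851}\right) = 2 + \frac{8546515}{14456112} = \frac{37458739}{14456112} \approx 2.5912$)
$U = \frac{37458739}{14456112} \approx 2.5912$
$V = \frac{28912224}{306229730093}$ ($V = - \frac{2}{\frac{37458739}{14456112} - 21186} = - \frac{2}{- \frac{306229730093}{14456112}} = \left(-2\right) \left(- \frac{14456112}{306229730093}\right) = \frac{28912224}{306229730093} \approx 9.4414 \cdot 10^{-5}$)
$V - n = \frac{28912224}{306229730093} - 21648 = - \frac{6629261168141040}{306229730093}$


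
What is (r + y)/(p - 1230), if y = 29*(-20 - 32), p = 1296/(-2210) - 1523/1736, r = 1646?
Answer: -264722640/2362292243 ≈ -0.11206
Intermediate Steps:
p = -2807843/1918280 (p = 1296*(-1/2210) - 1523*1/1736 = -648/1105 - 1523/1736 = -2807843/1918280 ≈ -1.4637)
y = -1508 (y = 29*(-52) = -1508)
(r + y)/(p - 1230) = (1646 - 1508)/(-2807843/1918280 - 1230) = 138/(-2362292243/1918280) = 138*(-1918280/2362292243) = -264722640/2362292243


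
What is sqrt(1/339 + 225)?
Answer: 2*sqrt(6464391)/339 ≈ 15.000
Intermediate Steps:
sqrt(1/339 + 225) = sqrt(76276/339) = 2*sqrt(6464391)/339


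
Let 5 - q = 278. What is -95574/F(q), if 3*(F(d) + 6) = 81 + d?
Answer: 47787/35 ≈ 1365.3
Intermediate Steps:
q = -273 (q = 5 - 1*278 = 5 - 278 = -273)
F(d) = 21 + d/3 (F(d) = -6 + (81 + d)/3 = -6 + (27 + d/3) = 21 + d/3)
-95574/F(q) = -95574/(21 + (⅓)*(-273)) = -95574/(21 - 91) = -95574/(-70) = -95574*(-1/70) = 47787/35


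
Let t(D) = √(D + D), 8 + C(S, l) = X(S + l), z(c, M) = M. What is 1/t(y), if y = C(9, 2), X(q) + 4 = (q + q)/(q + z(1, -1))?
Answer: -I*√10/14 ≈ -0.22588*I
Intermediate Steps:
X(q) = -4 + 2*q/(-1 + q) (X(q) = -4 + (q + q)/(q - 1) = -4 + (2*q)/(-1 + q) = -4 + 2*q/(-1 + q))
C(S, l) = -8 + 2*(2 - S - l)/(-1 + S + l) (C(S, l) = -8 + 2*(2 - (S + l))/(-1 + (S + l)) = -8 + 2*(2 + (-S - l))/(-1 + S + l) = -8 + 2*(2 - S - l)/(-1 + S + l))
y = -49/5 (y = 2*(6 - 5*9 - 5*2)/(-1 + 9 + 2) = 2*(6 - 45 - 10)/10 = 2*(⅒)*(-49) = -49/5 ≈ -9.8000)
t(D) = √2*√D (t(D) = √(2*D) = √2*√D)
1/t(y) = 1/(√2*√(-49/5)) = 1/(√2*(7*I*√5/5)) = 1/(7*I*√10/5) = -I*√10/14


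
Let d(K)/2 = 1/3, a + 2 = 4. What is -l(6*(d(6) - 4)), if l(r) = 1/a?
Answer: -½ ≈ -0.50000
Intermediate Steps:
a = 2 (a = -2 + 4 = 2)
d(K) = ⅔ (d(K) = 2/3 = 2*(⅓) = ⅔)
l(r) = ½ (l(r) = 1/2 = ½)
-l(6*(d(6) - 4)) = -1*½ = -½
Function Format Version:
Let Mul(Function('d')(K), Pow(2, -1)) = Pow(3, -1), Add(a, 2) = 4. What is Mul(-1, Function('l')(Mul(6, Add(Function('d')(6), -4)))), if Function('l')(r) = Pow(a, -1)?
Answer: Rational(-1, 2) ≈ -0.50000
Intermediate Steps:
a = 2 (a = Add(-2, 4) = 2)
Function('d')(K) = Rational(2, 3) (Function('d')(K) = Mul(2, Pow(3, -1)) = Mul(2, Rational(1, 3)) = Rational(2, 3))
Function('l')(r) = Rational(1, 2) (Function('l')(r) = Pow(2, -1) = Rational(1, 2))
Mul(-1, Function('l')(Mul(6, Add(Function('d')(6), -4)))) = Mul(-1, Rational(1, 2)) = Rational(-1, 2)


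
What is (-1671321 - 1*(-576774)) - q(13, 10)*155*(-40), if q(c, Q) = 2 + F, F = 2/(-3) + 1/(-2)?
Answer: -3268141/3 ≈ -1.0894e+6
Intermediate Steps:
F = -7/6 (F = 2*(-⅓) + 1*(-½) = -⅔ - ½ = -7/6 ≈ -1.1667)
q(c, Q) = ⅚ (q(c, Q) = 2 - 7/6 = ⅚)
(-1671321 - 1*(-576774)) - q(13, 10)*155*(-40) = (-1671321 - 1*(-576774)) - (⅚)*155*(-40) = (-1671321 + 576774) - 775*(-40)/6 = -1094547 - 1*(-15500/3) = -1094547 + 15500/3 = -3268141/3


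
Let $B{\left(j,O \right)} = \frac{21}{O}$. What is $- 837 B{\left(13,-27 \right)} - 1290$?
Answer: $-639$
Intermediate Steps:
$- 837 B{\left(13,-27 \right)} - 1290 = - 837 \frac{21}{-27} - 1290 = - 837 \cdot 21 \left(- \frac{1}{27}\right) - 1290 = \left(-837\right) \left(- \frac{7}{9}\right) - 1290 = 651 - 1290 = -639$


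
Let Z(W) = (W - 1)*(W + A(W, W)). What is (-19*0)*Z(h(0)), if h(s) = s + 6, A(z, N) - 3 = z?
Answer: 0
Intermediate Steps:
A(z, N) = 3 + z
h(s) = 6 + s
Z(W) = (-1 + W)*(3 + 2*W) (Z(W) = (W - 1)*(W + (3 + W)) = (-1 + W)*(3 + 2*W))
(-19*0)*Z(h(0)) = (-19*0)*(-3 + (6 + 0) + 2*(6 + 0)²) = 0*(-3 + 6 + 2*6²) = 0*(-3 + 6 + 2*36) = 0*(-3 + 6 + 72) = 0*75 = 0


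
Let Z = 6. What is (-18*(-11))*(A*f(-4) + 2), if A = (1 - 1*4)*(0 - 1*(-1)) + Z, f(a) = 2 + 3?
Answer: 3366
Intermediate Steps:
f(a) = 5
A = 3 (A = (1 - 1*4)*(0 - 1*(-1)) + 6 = (1 - 4)*(0 + 1) + 6 = -3*1 + 6 = -3 + 6 = 3)
(-18*(-11))*(A*f(-4) + 2) = (-18*(-11))*(3*5 + 2) = 198*(15 + 2) = 198*17 = 3366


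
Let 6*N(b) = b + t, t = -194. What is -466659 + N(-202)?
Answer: -466725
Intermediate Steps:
N(b) = -97/3 + b/6 (N(b) = (b - 194)/6 = (-194 + b)/6 = -97/3 + b/6)
-466659 + N(-202) = -466659 + (-97/3 + (⅙)*(-202)) = -466659 + (-97/3 - 101/3) = -466659 - 66 = -466725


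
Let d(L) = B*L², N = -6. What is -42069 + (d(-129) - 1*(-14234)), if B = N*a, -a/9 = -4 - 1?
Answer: -4520905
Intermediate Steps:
a = 45 (a = -9*(-4 - 1) = -9*(-5) = 45)
B = -270 (B = -6*45 = -270)
d(L) = -270*L²
-42069 + (d(-129) - 1*(-14234)) = -42069 + (-270*(-129)² - 1*(-14234)) = -42069 + (-270*16641 + 14234) = -42069 + (-4493070 + 14234) = -42069 - 4478836 = -4520905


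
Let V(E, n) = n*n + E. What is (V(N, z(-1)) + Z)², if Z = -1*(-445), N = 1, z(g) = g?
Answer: 199809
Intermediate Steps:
V(E, n) = E + n² (V(E, n) = n² + E = E + n²)
Z = 445
(V(N, z(-1)) + Z)² = ((1 + (-1)²) + 445)² = ((1 + 1) + 445)² = (2 + 445)² = 447² = 199809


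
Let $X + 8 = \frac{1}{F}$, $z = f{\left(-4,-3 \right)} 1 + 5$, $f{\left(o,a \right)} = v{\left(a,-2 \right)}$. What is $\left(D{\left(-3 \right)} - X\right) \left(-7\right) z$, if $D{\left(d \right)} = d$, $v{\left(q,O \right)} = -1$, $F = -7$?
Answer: $-144$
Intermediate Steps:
$f{\left(o,a \right)} = -1$
$z = 4$ ($z = \left(-1\right) 1 + 5 = -1 + 5 = 4$)
$X = - \frac{57}{7}$ ($X = -8 + \frac{1}{-7} = -8 - \frac{1}{7} = - \frac{57}{7} \approx -8.1429$)
$\left(D{\left(-3 \right)} - X\right) \left(-7\right) z = \left(-3 - - \frac{57}{7}\right) \left(-7\right) 4 = \left(-3 + \frac{57}{7}\right) \left(-7\right) 4 = \frac{36}{7} \left(-7\right) 4 = \left(-36\right) 4 = -144$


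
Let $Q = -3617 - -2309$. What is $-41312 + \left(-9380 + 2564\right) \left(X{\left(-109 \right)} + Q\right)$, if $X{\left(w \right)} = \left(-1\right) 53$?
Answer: $9235264$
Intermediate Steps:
$X{\left(w \right)} = -53$
$Q = -1308$ ($Q = -3617 + 2309 = -1308$)
$-41312 + \left(-9380 + 2564\right) \left(X{\left(-109 \right)} + Q\right) = -41312 + \left(-9380 + 2564\right) \left(-53 - 1308\right) = -41312 - -9276576 = -41312 + 9276576 = 9235264$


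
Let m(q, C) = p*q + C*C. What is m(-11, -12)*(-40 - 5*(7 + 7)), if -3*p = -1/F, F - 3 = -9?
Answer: -143165/9 ≈ -15907.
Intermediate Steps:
F = -6 (F = 3 - 9 = -6)
p = -1/18 (p = -(-1)/(3*(-6)) = -(-1)*(-1)/(3*6) = -1/3*1/6 = -1/18 ≈ -0.055556)
m(q, C) = C**2 - q/18 (m(q, C) = -q/18 + C*C = -q/18 + C**2 = C**2 - q/18)
m(-11, -12)*(-40 - 5*(7 + 7)) = ((-12)**2 - 1/18*(-11))*(-40 - 5*(7 + 7)) = (144 + 11/18)*(-40 - 5*14) = 2603*(-40 - 70)/18 = (2603/18)*(-110) = -143165/9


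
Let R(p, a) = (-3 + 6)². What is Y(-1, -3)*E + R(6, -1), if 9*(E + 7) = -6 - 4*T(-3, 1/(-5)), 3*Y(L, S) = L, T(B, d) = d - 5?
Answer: 1456/135 ≈ 10.785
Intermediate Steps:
T(B, d) = -5 + d
Y(L, S) = L/3
E = -241/45 (E = -7 + (-6 - 4*(-5 + 1/(-5)))/9 = -7 + (-6 - 4*(-5 - ⅕))/9 = -7 + (-6 - 4*(-26/5))/9 = -7 + (-6 + 104/5)/9 = -7 + (⅑)*(74/5) = -7 + 74/45 = -241/45 ≈ -5.3556)
R(p, a) = 9 (R(p, a) = 3² = 9)
Y(-1, -3)*E + R(6, -1) = ((⅓)*(-1))*(-241/45) + 9 = -⅓*(-241/45) + 9 = 241/135 + 9 = 1456/135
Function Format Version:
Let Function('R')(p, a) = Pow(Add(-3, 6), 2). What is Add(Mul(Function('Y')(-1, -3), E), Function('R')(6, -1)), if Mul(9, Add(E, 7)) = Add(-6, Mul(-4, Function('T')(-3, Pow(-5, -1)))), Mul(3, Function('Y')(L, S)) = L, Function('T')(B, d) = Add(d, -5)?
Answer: Rational(1456, 135) ≈ 10.785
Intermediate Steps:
Function('T')(B, d) = Add(-5, d)
Function('Y')(L, S) = Mul(Rational(1, 3), L)
E = Rational(-241, 45) (E = Add(-7, Mul(Rational(1, 9), Add(-6, Mul(-4, Add(-5, Pow(-5, -1)))))) = Add(-7, Mul(Rational(1, 9), Add(-6, Mul(-4, Add(-5, Rational(-1, 5)))))) = Add(-7, Mul(Rational(1, 9), Add(-6, Mul(-4, Rational(-26, 5))))) = Add(-7, Mul(Rational(1, 9), Add(-6, Rational(104, 5)))) = Add(-7, Mul(Rational(1, 9), Rational(74, 5))) = Add(-7, Rational(74, 45)) = Rational(-241, 45) ≈ -5.3556)
Function('R')(p, a) = 9 (Function('R')(p, a) = Pow(3, 2) = 9)
Add(Mul(Function('Y')(-1, -3), E), Function('R')(6, -1)) = Add(Mul(Mul(Rational(1, 3), -1), Rational(-241, 45)), 9) = Add(Mul(Rational(-1, 3), Rational(-241, 45)), 9) = Add(Rational(241, 135), 9) = Rational(1456, 135)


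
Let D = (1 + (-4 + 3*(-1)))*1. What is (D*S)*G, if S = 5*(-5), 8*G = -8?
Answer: -150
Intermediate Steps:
G = -1 (G = (⅛)*(-8) = -1)
S = -25
D = -6 (D = (1 + (-4 - 3))*1 = (1 - 7)*1 = -6*1 = -6)
(D*S)*G = -6*(-25)*(-1) = 150*(-1) = -150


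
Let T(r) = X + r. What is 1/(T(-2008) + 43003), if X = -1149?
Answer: 1/39846 ≈ 2.5097e-5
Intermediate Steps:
T(r) = -1149 + r
1/(T(-2008) + 43003) = 1/((-1149 - 2008) + 43003) = 1/(-3157 + 43003) = 1/39846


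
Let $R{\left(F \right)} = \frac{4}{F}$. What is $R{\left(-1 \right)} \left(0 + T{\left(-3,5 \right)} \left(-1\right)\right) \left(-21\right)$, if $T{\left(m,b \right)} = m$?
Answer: $252$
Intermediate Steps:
$R{\left(-1 \right)} \left(0 + T{\left(-3,5 \right)} \left(-1\right)\right) \left(-21\right) = \frac{4}{-1} \left(0 - -3\right) \left(-21\right) = 4 \left(-1\right) \left(0 + 3\right) \left(-21\right) = \left(-4\right) 3 \left(-21\right) = \left(-12\right) \left(-21\right) = 252$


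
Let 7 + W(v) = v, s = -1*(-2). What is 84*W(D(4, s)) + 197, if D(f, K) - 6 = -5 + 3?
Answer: -55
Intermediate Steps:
s = 2
D(f, K) = 4 (D(f, K) = 6 + (-5 + 3) = 6 - 2 = 4)
W(v) = -7 + v
84*W(D(4, s)) + 197 = 84*(-7 + 4) + 197 = 84*(-3) + 197 = -252 + 197 = -55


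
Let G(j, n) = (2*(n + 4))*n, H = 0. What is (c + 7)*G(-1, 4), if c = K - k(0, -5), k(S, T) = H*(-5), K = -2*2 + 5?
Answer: 512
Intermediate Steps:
K = 1 (K = -4 + 5 = 1)
G(j, n) = n*(8 + 2*n) (G(j, n) = (2*(4 + n))*n = (8 + 2*n)*n = n*(8 + 2*n))
k(S, T) = 0 (k(S, T) = 0*(-5) = 0)
c = 1 (c = 1 - 1*0 = 1 + 0 = 1)
(c + 7)*G(-1, 4) = (1 + 7)*(2*4*(4 + 4)) = 8*(2*4*8) = 8*64 = 512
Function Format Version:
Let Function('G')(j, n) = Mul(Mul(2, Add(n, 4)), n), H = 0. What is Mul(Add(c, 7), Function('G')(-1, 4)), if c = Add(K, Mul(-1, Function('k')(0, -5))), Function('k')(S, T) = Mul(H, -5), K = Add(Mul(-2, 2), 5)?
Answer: 512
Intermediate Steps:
K = 1 (K = Add(-4, 5) = 1)
Function('G')(j, n) = Mul(n, Add(8, Mul(2, n))) (Function('G')(j, n) = Mul(Mul(2, Add(4, n)), n) = Mul(Add(8, Mul(2, n)), n) = Mul(n, Add(8, Mul(2, n))))
Function('k')(S, T) = 0 (Function('k')(S, T) = Mul(0, -5) = 0)
c = 1 (c = Add(1, Mul(-1, 0)) = Add(1, 0) = 1)
Mul(Add(c, 7), Function('G')(-1, 4)) = Mul(Add(1, 7), Mul(2, 4, Add(4, 4))) = Mul(8, Mul(2, 4, 8)) = Mul(8, 64) = 512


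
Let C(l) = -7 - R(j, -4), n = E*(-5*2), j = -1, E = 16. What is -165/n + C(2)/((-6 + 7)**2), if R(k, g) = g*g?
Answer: -703/32 ≈ -21.969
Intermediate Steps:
n = -160 (n = 16*(-5*2) = 16*(-10) = -160)
R(k, g) = g**2
C(l) = -23 (C(l) = -7 - 1*(-4)**2 = -7 - 1*16 = -7 - 16 = -23)
-165/n + C(2)/((-6 + 7)**2) = -165/(-160) - 23/(-6 + 7)**2 = -165*(-1/160) - 23/(1**2) = 33/32 - 23/1 = 33/32 - 23*1 = 33/32 - 23 = -703/32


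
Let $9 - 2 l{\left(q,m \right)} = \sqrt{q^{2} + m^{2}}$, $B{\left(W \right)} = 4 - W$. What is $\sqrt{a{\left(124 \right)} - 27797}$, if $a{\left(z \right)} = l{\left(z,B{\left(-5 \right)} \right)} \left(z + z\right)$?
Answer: $\sqrt{-26681 - 124 \sqrt{15457}} \approx 205.18 i$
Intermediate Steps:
$l{\left(q,m \right)} = \frac{9}{2} - \frac{\sqrt{m^{2} + q^{2}}}{2}$ ($l{\left(q,m \right)} = \frac{9}{2} - \frac{\sqrt{q^{2} + m^{2}}}{2} = \frac{9}{2} - \frac{\sqrt{m^{2} + q^{2}}}{2}$)
$a{\left(z \right)} = 2 z \left(\frac{9}{2} - \frac{\sqrt{81 + z^{2}}}{2}\right)$ ($a{\left(z \right)} = \left(\frac{9}{2} - \frac{\sqrt{\left(4 - -5\right)^{2} + z^{2}}}{2}\right) \left(z + z\right) = \left(\frac{9}{2} - \frac{\sqrt{\left(4 + 5\right)^{2} + z^{2}}}{2}\right) 2 z = \left(\frac{9}{2} - \frac{\sqrt{9^{2} + z^{2}}}{2}\right) 2 z = \left(\frac{9}{2} - \frac{\sqrt{81 + z^{2}}}{2}\right) 2 z = 2 z \left(\frac{9}{2} - \frac{\sqrt{81 + z^{2}}}{2}\right)$)
$\sqrt{a{\left(124 \right)} - 27797} = \sqrt{124 \left(9 - \sqrt{81 + 124^{2}}\right) - 27797} = \sqrt{124 \left(9 - \sqrt{81 + 15376}\right) - 27797} = \sqrt{124 \left(9 - \sqrt{15457}\right) - 27797} = \sqrt{\left(1116 - 124 \sqrt{15457}\right) - 27797} = \sqrt{-26681 - 124 \sqrt{15457}}$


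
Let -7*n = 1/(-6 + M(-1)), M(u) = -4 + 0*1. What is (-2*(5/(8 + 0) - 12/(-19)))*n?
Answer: -191/5320 ≈ -0.035902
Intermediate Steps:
M(u) = -4 (M(u) = -4 + 0 = -4)
n = 1/70 (n = -1/(7*(-6 - 4)) = -⅐/(-10) = -⅐*(-⅒) = 1/70 ≈ 0.014286)
(-2*(5/(8 + 0) - 12/(-19)))*n = -2*(5/(8 + 0) - 12/(-19))*(1/70) = -2*(5/8 - 12*(-1/19))*(1/70) = -2*(5*(⅛) + 12/19)*(1/70) = -2*(5/8 + 12/19)*(1/70) = -2*191/152*(1/70) = -191/76*1/70 = -191/5320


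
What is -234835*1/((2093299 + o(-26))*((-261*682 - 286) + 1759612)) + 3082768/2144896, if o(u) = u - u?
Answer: 12265058467462919/8533654217624328 ≈ 1.4373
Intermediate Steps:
o(u) = 0
-234835*1/((2093299 + o(-26))*((-261*682 - 286) + 1759612)) + 3082768/2144896 = -234835*1/((2093299 + 0)*((-261*682 - 286) + 1759612)) + 3082768/2144896 = -234835*1/(2093299*((-178002 - 286) + 1759612)) + 3082768*(1/2144896) = -234835*1/(2093299*(-178288 + 1759612)) + 14821/10312 = -234835/(1581324*2093299) + 14821/10312 = -234835/3310183947876 + 14821/10312 = 12265058467462919/8533654217624328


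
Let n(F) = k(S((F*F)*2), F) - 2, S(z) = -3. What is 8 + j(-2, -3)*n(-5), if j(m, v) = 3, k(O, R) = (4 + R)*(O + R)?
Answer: 26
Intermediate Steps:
n(F) = -14 + F + F**2 (n(F) = (F**2 + 4*(-3) + 4*F - 3*F) - 2 = (F**2 - 12 + 4*F - 3*F) - 2 = (-12 + F + F**2) - 2 = -14 + F + F**2)
8 + j(-2, -3)*n(-5) = 8 + 3*(-14 - 5 + (-5)**2) = 8 + 3*(-14 - 5 + 25) = 8 + 3*6 = 8 + 18 = 26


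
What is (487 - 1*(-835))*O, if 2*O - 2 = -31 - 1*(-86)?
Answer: 37677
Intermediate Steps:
O = 57/2 (O = 1 + (-31 - 1*(-86))/2 = 1 + (-31 + 86)/2 = 1 + (1/2)*55 = 1 + 55/2 = 57/2 ≈ 28.500)
(487 - 1*(-835))*O = (487 - 1*(-835))*(57/2) = (487 + 835)*(57/2) = 1322*(57/2) = 37677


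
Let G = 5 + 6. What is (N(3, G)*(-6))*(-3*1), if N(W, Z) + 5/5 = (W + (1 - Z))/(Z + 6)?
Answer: -432/17 ≈ -25.412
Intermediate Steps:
G = 11
N(W, Z) = -1 + (1 + W - Z)/(6 + Z) (N(W, Z) = -1 + (W + (1 - Z))/(Z + 6) = -1 + (1 + W - Z)/(6 + Z))
(N(3, G)*(-6))*(-3*1) = (((-5 + 3 - 2*11)/(6 + 11))*(-6))*(-3*1) = (((-5 + 3 - 22)/17)*(-6))*(-3) = (((1/17)*(-24))*(-6))*(-3) = -24/17*(-6)*(-3) = (144/17)*(-3) = -432/17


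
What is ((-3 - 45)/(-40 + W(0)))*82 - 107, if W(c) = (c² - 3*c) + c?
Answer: -43/5 ≈ -8.6000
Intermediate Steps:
W(c) = c² - 2*c
((-3 - 45)/(-40 + W(0)))*82 - 107 = ((-3 - 45)/(-40 + 0*(-2 + 0)))*82 - 107 = -48/(-40 + 0*(-2))*82 - 107 = -48/(-40 + 0)*82 - 107 = -48/(-40)*82 - 107 = -48*(-1/40)*82 - 107 = (6/5)*82 - 107 = 492/5 - 107 = -43/5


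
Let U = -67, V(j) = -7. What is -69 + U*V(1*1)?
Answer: 400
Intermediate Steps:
-69 + U*V(1*1) = -69 - 67*(-7) = -69 + 469 = 400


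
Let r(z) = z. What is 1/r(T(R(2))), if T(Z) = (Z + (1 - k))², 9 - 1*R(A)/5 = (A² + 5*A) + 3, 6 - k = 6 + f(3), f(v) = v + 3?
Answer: 1/1089 ≈ 0.00091827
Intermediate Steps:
f(v) = 3 + v
k = -6 (k = 6 - (6 + (3 + 3)) = 6 - (6 + 6) = 6 - 1*12 = 6 - 12 = -6)
R(A) = 30 - 25*A - 5*A² (R(A) = 45 - 5*((A² + 5*A) + 3) = 45 - 5*(3 + A² + 5*A) = 45 + (-15 - 25*A - 5*A²) = 30 - 25*A - 5*A²)
T(Z) = (7 + Z)² (T(Z) = (Z + (1 - 1*(-6)))² = (Z + (1 + 6))² = (Z + 7)² = (7 + Z)²)
1/r(T(R(2))) = 1/((7 + (30 - 25*2 - 5*2²))²) = 1/((7 + (30 - 50 - 5*4))²) = 1/((7 + (30 - 50 - 20))²) = 1/((7 - 40)²) = 1/((-33)²) = 1/1089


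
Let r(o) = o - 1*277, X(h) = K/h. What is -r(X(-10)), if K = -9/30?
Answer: 27697/100 ≈ 276.97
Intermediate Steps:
K = -3/10 (K = -9*1/30 = -3/10 ≈ -0.30000)
X(h) = -3/(10*h)
r(o) = -277 + o (r(o) = o - 277 = -277 + o)
-r(X(-10)) = -(-277 - 3/10/(-10)) = -(-277 - 3/10*(-⅒)) = -(-277 + 3/100) = -1*(-27697/100) = 27697/100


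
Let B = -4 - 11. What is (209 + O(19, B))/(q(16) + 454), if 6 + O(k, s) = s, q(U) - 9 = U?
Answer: 188/479 ≈ 0.39248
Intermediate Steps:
B = -15
q(U) = 9 + U
O(k, s) = -6 + s
(209 + O(19, B))/(q(16) + 454) = (209 + (-6 - 15))/((9 + 16) + 454) = (209 - 21)/(25 + 454) = 188/479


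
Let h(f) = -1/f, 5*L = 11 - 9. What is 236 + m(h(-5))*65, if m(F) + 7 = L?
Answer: -193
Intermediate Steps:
L = 2/5 (L = (11 - 9)/5 = (1/5)*2 = 2/5 ≈ 0.40000)
m(F) = -33/5 (m(F) = -7 + 2/5 = -33/5)
236 + m(h(-5))*65 = 236 - 33/5*65 = 236 - 429 = -193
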